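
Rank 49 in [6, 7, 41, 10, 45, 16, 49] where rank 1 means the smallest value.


Sort ascending: [6, 7, 10, 16, 41, 45, 49]
Find 49 in the sorted list.
49 is at position 7 (1-indexed).
Final answer: 7


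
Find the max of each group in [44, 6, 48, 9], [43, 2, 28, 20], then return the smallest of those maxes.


Find max of each group:
  Group 1: [44, 6, 48, 9] -> max = 48
  Group 2: [43, 2, 28, 20] -> max = 43
Maxes: [48, 43]
Minimum of maxes = 43
Final answer: 43


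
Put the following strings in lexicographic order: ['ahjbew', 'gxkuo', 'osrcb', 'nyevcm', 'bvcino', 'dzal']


Compare strings character by character (the first differing letter decides):
  'ahjbew' < 'bvcino' since 'a' < 'b' at position 1
  'bvcino' < 'dzal' since 'b' < 'd' at position 1
  'dzal' < 'gxkuo' since 'd' < 'g' at position 1
  'gxkuo' < 'nyevcm' since 'g' < 'n' at position 1
  'nyevcm' < 'osrcb' since 'n' < 'o' at position 1
Chaining these comparisons gives the alphabetical order.
Final answer: ['ahjbew', 'bvcino', 'dzal', 'gxkuo', 'nyevcm', 'osrcb']


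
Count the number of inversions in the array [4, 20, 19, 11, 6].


For each element, count the later elements that are smaller than it:
  4 (index 0): smaller elements after it = [] -> 0
  20 (index 1): smaller elements after it = [19, 11, 6] -> 3
  19 (index 2): smaller elements after it = [11, 6] -> 2
  11 (index 3): smaller elements after it = [6] -> 1
Total inversions = 0 + 3 + 2 + 1 = 6
Final answer: 6


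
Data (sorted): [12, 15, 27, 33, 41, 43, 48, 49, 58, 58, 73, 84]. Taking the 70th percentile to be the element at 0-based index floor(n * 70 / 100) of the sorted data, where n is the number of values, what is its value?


The dataset has n = 12 elements.
Index = floor(12 * 70 / 100) = floor(840 / 100) = floor(8.4) = 8
Counting from index 0 in the sorted data, the element at index 8 is 58.
Final answer: 58


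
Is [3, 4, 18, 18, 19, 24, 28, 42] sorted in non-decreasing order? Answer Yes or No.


Check consecutive pairs:
  3 <= 4? True
  4 <= 18? True
  18 <= 18? True
  18 <= 19? True
  19 <= 24? True
  24 <= 28? True
  28 <= 42? True
Every consecutive pair is in order, so the list is non-decreasing.
Final answer: Yes


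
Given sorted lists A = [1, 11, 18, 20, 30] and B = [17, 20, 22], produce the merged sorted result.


List A: [1, 11, 18, 20, 30]
List B: [17, 20, 22]
Repeatedly compare the front elements and take the smaller:
  1 vs 17 -> take 1
  11 vs 17 -> take 11
  18 vs 17 -> take 17
  18 vs 20 -> take 18
  20 vs 20 -> take 20
  30 vs 20 -> take 20
  30 vs 22 -> take 22
  B is exhausted; append the rest of A: [30]
Final answer: [1, 11, 17, 18, 20, 20, 22, 30]


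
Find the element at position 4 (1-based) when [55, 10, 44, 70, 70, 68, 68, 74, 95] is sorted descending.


Sort descending: [95, 74, 70, 70, 68, 68, 55, 44, 10]
The 4th element (1-indexed) is at index 3.
Value = 70
Final answer: 70


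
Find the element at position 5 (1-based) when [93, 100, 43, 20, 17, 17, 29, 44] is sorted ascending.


Sort ascending: [17, 17, 20, 29, 43, 44, 93, 100]
The 5th element (1-indexed) is at index 4.
Value = 43
Final answer: 43


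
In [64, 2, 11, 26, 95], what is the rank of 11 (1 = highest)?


Sort descending: [95, 64, 26, 11, 2]
Find 11 in the sorted list.
11 is at position 4.
Final answer: 4


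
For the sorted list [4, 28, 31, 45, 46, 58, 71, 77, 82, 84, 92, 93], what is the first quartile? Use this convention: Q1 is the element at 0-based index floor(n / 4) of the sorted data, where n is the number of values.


The list has n = 12 elements.
Q1 index = floor(12 / 4) = floor(3) = 3
Counting from index 0 in the sorted data, the element at index 3 is 45.
Final answer: 45


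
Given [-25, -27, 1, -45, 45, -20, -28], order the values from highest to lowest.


Original list: [-25, -27, 1, -45, 45, -20, -28]
Repeatedly take the largest remaining element:
  Remaining [-25, -27, 1, -45, 45, -20, -28] -> largest is 45
  Remaining [-25, -27, 1, -45, -20, -28] -> largest is 1
  Remaining [-25, -27, -45, -20, -28] -> largest is -20
  Remaining [-25, -27, -45, -28] -> largest is -25
  Remaining [-27, -45, -28] -> largest is -27
  Remaining [-45, -28] -> largest is -28
  Remaining [-45] -> largest is -45
Collecting the picks in order gives the descending list.
Final answer: [45, 1, -20, -25, -27, -28, -45]


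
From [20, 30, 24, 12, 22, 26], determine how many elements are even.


Check each element:
  20 is even
  30 is even
  24 is even
  12 is even
  22 is even
  26 is even
Evens: [20, 30, 24, 12, 22, 26]
Count of evens = 6
Final answer: 6


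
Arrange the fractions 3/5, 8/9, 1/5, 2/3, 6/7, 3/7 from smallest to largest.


Convert to decimal for comparison:
  3/5 = 0.6
  8/9 = 0.8889
  1/5 = 0.2
  2/3 = 0.6667
  6/7 = 0.8571
  3/7 = 0.4286
Decimals in increasing order: 0.2 < 0.4286 < 0.6 < 0.6667 < 0.8571 < 0.8889
Writing each back as its fraction gives the sorted order.
Final answer: 1/5, 3/7, 3/5, 2/3, 6/7, 8/9


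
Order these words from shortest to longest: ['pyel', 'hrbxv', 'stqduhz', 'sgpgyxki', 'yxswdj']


Compute lengths:
  'pyel' has length 4
  'hrbxv' has length 5
  'stqduhz' has length 7
  'sgpgyxki' has length 8
  'yxswdj' has length 6
Lengths in increasing order: 4 < 5 < 6 < 7 < 8
Listing the words in that order gives the answer.
Final answer: ['pyel', 'hrbxv', 'yxswdj', 'stqduhz', 'sgpgyxki']


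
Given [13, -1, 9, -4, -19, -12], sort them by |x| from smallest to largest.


Compute absolute values:
  |13| = 13
  |-1| = 1
  |9| = 9
  |-4| = 4
  |-19| = 19
  |-12| = 12
Absolute values in increasing order: 1 < 4 < 9 < 12 < 13 < 19
Listing the original numbers in that order gives the answer.
Final answer: [-1, -4, 9, -12, 13, -19]


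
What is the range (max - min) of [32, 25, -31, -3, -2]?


Maximum value: 32
Minimum value: -31
Range = 32 - (-31) = 63
Final answer: 63


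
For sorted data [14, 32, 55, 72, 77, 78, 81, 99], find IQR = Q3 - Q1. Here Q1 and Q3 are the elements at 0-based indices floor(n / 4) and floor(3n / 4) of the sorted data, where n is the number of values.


The data has n = 8 elements.
Q1 index = floor(8 / 4) = floor(2) = 2; Q3 index = floor(3 * 8 / 4) = floor(6) = 6
Q1 = element at index 2 = 55
Q3 = element at index 6 = 81
IQR = 81 - 55 = 26
Final answer: 26


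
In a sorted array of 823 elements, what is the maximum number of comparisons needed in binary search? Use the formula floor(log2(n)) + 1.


Binary search halves the search space each step.
Maximum comparisons = floor(log2(823)) + 1
log2(823) = 9.6847
floor(log2(823)) = 9, so 9 + 1 = 10
Final answer: 10


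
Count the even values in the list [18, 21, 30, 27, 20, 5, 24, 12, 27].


Check each element:
  18 is even
  21 is odd
  30 is even
  27 is odd
  20 is even
  5 is odd
  24 is even
  12 is even
  27 is odd
Evens: [18, 30, 20, 24, 12]
Count of evens = 5
Final answer: 5


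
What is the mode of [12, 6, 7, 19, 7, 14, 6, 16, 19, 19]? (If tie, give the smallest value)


Count the frequency of each value:
  6 appears 2 time(s)
  7 appears 2 time(s)
  12 appears 1 time(s)
  14 appears 1 time(s)
  16 appears 1 time(s)
  19 appears 3 time(s)
Maximum frequency is 3.
Only 19 reaches that frequency, so it is the mode.
Final answer: 19


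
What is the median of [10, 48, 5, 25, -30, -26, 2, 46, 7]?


First, sort the list: [-30, -26, 2, 5, 7, 10, 25, 46, 48]
The list has 9 elements (odd count).
The middle index is 4 (0-based), and the element there is 7.
Final answer: 7


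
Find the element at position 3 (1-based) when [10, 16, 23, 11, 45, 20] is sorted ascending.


Sort ascending: [10, 11, 16, 20, 23, 45]
The 3rd element (1-indexed) is at index 2.
Value = 16
Final answer: 16


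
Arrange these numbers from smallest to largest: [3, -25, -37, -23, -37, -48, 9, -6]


Original list: [3, -25, -37, -23, -37, -48, 9, -6]
Repeatedly take the smallest remaining element:
  Remaining [3, -25, -37, -23, -37, -48, 9, -6] -> smallest is -48
  Remaining [3, -25, -37, -23, -37, 9, -6] -> smallest is -37
  Remaining [3, -25, -23, -37, 9, -6] -> smallest is -37
  Remaining [3, -25, -23, 9, -6] -> smallest is -25
  Remaining [3, -23, 9, -6] -> smallest is -23
  Remaining [3, 9, -6] -> smallest is -6
  Remaining [3, 9] -> smallest is 3
  Remaining [9] -> smallest is 9
Collecting the picks in order gives the sorted list.
Final answer: [-48, -37, -37, -25, -23, -6, 3, 9]


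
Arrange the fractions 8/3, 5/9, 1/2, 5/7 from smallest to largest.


Convert to decimal for comparison:
  8/3 = 2.6667
  5/9 = 0.5556
  1/2 = 0.5
  5/7 = 0.7143
Decimals in increasing order: 0.5 < 0.5556 < 0.7143 < 2.6667
Writing each back as its fraction gives the sorted order.
Final answer: 1/2, 5/9, 5/7, 8/3


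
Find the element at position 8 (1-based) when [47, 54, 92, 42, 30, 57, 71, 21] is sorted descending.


Sort descending: [92, 71, 57, 54, 47, 42, 30, 21]
The 8th element (1-indexed) is at index 7.
Value = 21
Final answer: 21


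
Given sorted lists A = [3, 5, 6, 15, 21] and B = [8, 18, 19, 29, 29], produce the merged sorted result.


List A: [3, 5, 6, 15, 21]
List B: [8, 18, 19, 29, 29]
Repeatedly compare the front elements and take the smaller:
  3 vs 8 -> take 3
  5 vs 8 -> take 5
  6 vs 8 -> take 6
  15 vs 8 -> take 8
  15 vs 18 -> take 15
  21 vs 18 -> take 18
  21 vs 19 -> take 19
  21 vs 29 -> take 21
  A is exhausted; append the rest of B: [29, 29]
Final answer: [3, 5, 6, 8, 15, 18, 19, 21, 29, 29]


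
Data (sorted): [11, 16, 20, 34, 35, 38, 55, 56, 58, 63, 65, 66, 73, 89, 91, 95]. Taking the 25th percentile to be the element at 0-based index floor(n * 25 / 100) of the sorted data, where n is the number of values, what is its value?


The dataset has n = 16 elements.
Index = floor(16 * 25 / 100) = floor(400 / 100) = floor(4) = 4
Counting from index 0 in the sorted data, the element at index 4 is 35.
Final answer: 35


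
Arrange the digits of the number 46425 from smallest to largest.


The number 46425 has digits: 4, 6, 4, 2, 5
Sorted: 2, 4, 4, 5, 6
Joining the sorted digits gives the result.
Final answer: 24456


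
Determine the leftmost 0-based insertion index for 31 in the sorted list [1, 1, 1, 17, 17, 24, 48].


List is sorted: [1, 1, 1, 17, 17, 24, 48]
We need the leftmost position where 31 can be inserted, i.e. the first index whose element is >= 31 (or the end of the list if none is).
Binary search with low=0, high=7 (0-based indices):
  low=0, high=7, mid=3: a[3]=17 < 31, so low = 4
  low=4, high=7, mid=5: a[5]=24 < 31, so low = 6
  low=6, high=7, mid=6: a[6]=48 >= 31, so high = 6
Now low = high = 6, so the insertion index is 6.
Final answer: 6


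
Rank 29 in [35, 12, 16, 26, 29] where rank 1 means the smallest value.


Sort ascending: [12, 16, 26, 29, 35]
Find 29 in the sorted list.
29 is at position 4 (1-indexed).
Final answer: 4


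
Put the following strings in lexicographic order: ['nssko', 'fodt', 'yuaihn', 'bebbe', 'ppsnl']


Compare strings character by character (the first differing letter decides):
  'bebbe' < 'fodt' since 'b' < 'f' at position 1
  'fodt' < 'nssko' since 'f' < 'n' at position 1
  'nssko' < 'ppsnl' since 'n' < 'p' at position 1
  'ppsnl' < 'yuaihn' since 'p' < 'y' at position 1
Chaining these comparisons gives the alphabetical order.
Final answer: ['bebbe', 'fodt', 'nssko', 'ppsnl', 'yuaihn']


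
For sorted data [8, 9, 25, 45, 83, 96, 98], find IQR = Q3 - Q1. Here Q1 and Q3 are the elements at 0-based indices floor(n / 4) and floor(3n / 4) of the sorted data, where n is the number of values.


The data has n = 7 elements.
Q1 index = floor(7 / 4) = floor(1.75) = 1; Q3 index = floor(3 * 7 / 4) = floor(5.25) = 5
Q1 = element at index 1 = 9
Q3 = element at index 5 = 96
IQR = 96 - 9 = 87
Final answer: 87


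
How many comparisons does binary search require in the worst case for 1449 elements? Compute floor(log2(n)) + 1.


Binary search halves the search space each step.
Maximum comparisons = floor(log2(1449)) + 1
log2(1449) = 10.5008
floor(log2(1449)) = 10, so 10 + 1 = 11
Final answer: 11


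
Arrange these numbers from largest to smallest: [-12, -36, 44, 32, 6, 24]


Original list: [-12, -36, 44, 32, 6, 24]
Repeatedly take the largest remaining element:
  Remaining [-12, -36, 44, 32, 6, 24] -> largest is 44
  Remaining [-12, -36, 32, 6, 24] -> largest is 32
  Remaining [-12, -36, 6, 24] -> largest is 24
  Remaining [-12, -36, 6] -> largest is 6
  Remaining [-12, -36] -> largest is -12
  Remaining [-36] -> largest is -36
Collecting the picks in order gives the descending list.
Final answer: [44, 32, 24, 6, -12, -36]


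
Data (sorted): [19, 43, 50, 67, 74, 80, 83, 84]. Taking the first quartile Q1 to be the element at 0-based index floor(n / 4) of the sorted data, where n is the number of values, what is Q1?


The list has n = 8 elements.
Q1 index = floor(8 / 4) = floor(2) = 2
Counting from index 0 in the sorted data, the element at index 2 is 50.
Final answer: 50


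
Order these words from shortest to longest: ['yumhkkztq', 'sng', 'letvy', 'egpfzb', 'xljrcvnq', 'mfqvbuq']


Compute lengths:
  'yumhkkztq' has length 9
  'sng' has length 3
  'letvy' has length 5
  'egpfzb' has length 6
  'xljrcvnq' has length 8
  'mfqvbuq' has length 7
Lengths in increasing order: 3 < 5 < 6 < 7 < 8 < 9
Listing the words in that order gives the answer.
Final answer: ['sng', 'letvy', 'egpfzb', 'mfqvbuq', 'xljrcvnq', 'yumhkkztq']


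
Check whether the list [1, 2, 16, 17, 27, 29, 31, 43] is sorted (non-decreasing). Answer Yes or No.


Check consecutive pairs:
  1 <= 2? True
  2 <= 16? True
  16 <= 17? True
  17 <= 27? True
  27 <= 29? True
  29 <= 31? True
  31 <= 43? True
Every consecutive pair is in order, so the list is non-decreasing.
Final answer: Yes


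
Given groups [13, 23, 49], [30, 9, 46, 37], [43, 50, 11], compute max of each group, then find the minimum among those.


Find max of each group:
  Group 1: [13, 23, 49] -> max = 49
  Group 2: [30, 9, 46, 37] -> max = 46
  Group 3: [43, 50, 11] -> max = 50
Maxes: [49, 46, 50]
Minimum of maxes = 46
Final answer: 46


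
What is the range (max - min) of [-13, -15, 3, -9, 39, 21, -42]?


Maximum value: 39
Minimum value: -42
Range = 39 - (-42) = 81
Final answer: 81


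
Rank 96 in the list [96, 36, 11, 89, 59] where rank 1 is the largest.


Sort descending: [96, 89, 59, 36, 11]
Find 96 in the sorted list.
96 is at position 1.
Final answer: 1


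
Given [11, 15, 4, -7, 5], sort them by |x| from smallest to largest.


Compute absolute values:
  |11| = 11
  |15| = 15
  |4| = 4
  |-7| = 7
  |5| = 5
Absolute values in increasing order: 4 < 5 < 7 < 11 < 15
Listing the original numbers in that order gives the answer.
Final answer: [4, 5, -7, 11, 15]


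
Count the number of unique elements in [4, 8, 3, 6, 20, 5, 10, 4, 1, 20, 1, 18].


List all unique values:
Distinct values: [1, 3, 4, 5, 6, 8, 10, 18, 20]
Count = 9
Final answer: 9


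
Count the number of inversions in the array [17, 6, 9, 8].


For each element, count the later elements that are smaller than it:
  17 (index 0): smaller elements after it = [6, 9, 8] -> 3
  6 (index 1): smaller elements after it = [] -> 0
  9 (index 2): smaller elements after it = [8] -> 1
Total inversions = 3 + 0 + 1 = 4
Final answer: 4


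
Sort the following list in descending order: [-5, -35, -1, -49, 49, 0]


Original list: [-5, -35, -1, -49, 49, 0]
Repeatedly take the largest remaining element:
  Remaining [-5, -35, -1, -49, 49, 0] -> largest is 49
  Remaining [-5, -35, -1, -49, 0] -> largest is 0
  Remaining [-5, -35, -1, -49] -> largest is -1
  Remaining [-5, -35, -49] -> largest is -5
  Remaining [-35, -49] -> largest is -35
  Remaining [-49] -> largest is -49
Collecting the picks in order gives the descending list.
Final answer: [49, 0, -1, -5, -35, -49]


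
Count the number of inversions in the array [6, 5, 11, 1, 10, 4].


For each element, count the later elements that are smaller than it:
  6 (index 0): smaller elements after it = [5, 1, 4] -> 3
  5 (index 1): smaller elements after it = [1, 4] -> 2
  11 (index 2): smaller elements after it = [1, 10, 4] -> 3
  1 (index 3): smaller elements after it = [] -> 0
  10 (index 4): smaller elements after it = [4] -> 1
Total inversions = 3 + 2 + 3 + 0 + 1 = 9
Final answer: 9


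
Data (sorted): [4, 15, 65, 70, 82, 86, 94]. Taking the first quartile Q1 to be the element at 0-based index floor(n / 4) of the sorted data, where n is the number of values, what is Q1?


The list has n = 7 elements.
Q1 index = floor(7 / 4) = floor(1.75) = 1
Counting from index 0 in the sorted data, the element at index 1 is 15.
Final answer: 15


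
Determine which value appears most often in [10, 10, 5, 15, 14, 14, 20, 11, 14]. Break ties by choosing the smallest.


Count the frequency of each value:
  5 appears 1 time(s)
  10 appears 2 time(s)
  11 appears 1 time(s)
  14 appears 3 time(s)
  15 appears 1 time(s)
  20 appears 1 time(s)
Maximum frequency is 3.
Only 14 reaches that frequency, so it is the mode.
Final answer: 14


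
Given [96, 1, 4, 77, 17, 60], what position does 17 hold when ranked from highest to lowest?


Sort descending: [96, 77, 60, 17, 4, 1]
Find 17 in the sorted list.
17 is at position 4.
Final answer: 4


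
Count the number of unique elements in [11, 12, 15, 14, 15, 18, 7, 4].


List all unique values:
Distinct values: [4, 7, 11, 12, 14, 15, 18]
Count = 7
Final answer: 7


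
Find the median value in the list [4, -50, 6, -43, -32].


First, sort the list: [-50, -43, -32, 4, 6]
The list has 5 elements (odd count).
The middle index is 2 (0-based), and the element there is -32.
Final answer: -32


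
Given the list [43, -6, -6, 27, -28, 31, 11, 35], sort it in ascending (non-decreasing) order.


Original list: [43, -6, -6, 27, -28, 31, 11, 35]
Repeatedly take the smallest remaining element:
  Remaining [43, -6, -6, 27, -28, 31, 11, 35] -> smallest is -28
  Remaining [43, -6, -6, 27, 31, 11, 35] -> smallest is -6
  Remaining [43, -6, 27, 31, 11, 35] -> smallest is -6
  Remaining [43, 27, 31, 11, 35] -> smallest is 11
  Remaining [43, 27, 31, 35] -> smallest is 27
  Remaining [43, 31, 35] -> smallest is 31
  Remaining [43, 35] -> smallest is 35
  Remaining [43] -> smallest is 43
Collecting the picks in order gives the sorted list.
Final answer: [-28, -6, -6, 11, 27, 31, 35, 43]


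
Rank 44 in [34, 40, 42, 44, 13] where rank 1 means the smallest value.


Sort ascending: [13, 34, 40, 42, 44]
Find 44 in the sorted list.
44 is at position 5 (1-indexed).
Final answer: 5


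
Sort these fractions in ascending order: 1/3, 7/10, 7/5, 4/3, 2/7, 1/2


Convert to decimal for comparison:
  1/3 = 0.3333
  7/10 = 0.7
  7/5 = 1.4
  4/3 = 1.3333
  2/7 = 0.2857
  1/2 = 0.5
Decimals in increasing order: 0.2857 < 0.3333 < 0.5 < 0.7 < 1.3333 < 1.4
Writing each back as its fraction gives the sorted order.
Final answer: 2/7, 1/3, 1/2, 7/10, 4/3, 7/5


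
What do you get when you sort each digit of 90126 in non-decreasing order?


The number 90126 has digits: 9, 0, 1, 2, 6
Sorted: 0, 1, 2, 6, 9
Joining the sorted digits gives the result.
Final answer: 01269


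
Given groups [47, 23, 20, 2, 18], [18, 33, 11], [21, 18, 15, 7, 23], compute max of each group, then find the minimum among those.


Find max of each group:
  Group 1: [47, 23, 20, 2, 18] -> max = 47
  Group 2: [18, 33, 11] -> max = 33
  Group 3: [21, 18, 15, 7, 23] -> max = 23
Maxes: [47, 33, 23]
Minimum of maxes = 23
Final answer: 23


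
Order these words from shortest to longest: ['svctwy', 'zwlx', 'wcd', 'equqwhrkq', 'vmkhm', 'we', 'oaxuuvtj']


Compute lengths:
  'svctwy' has length 6
  'zwlx' has length 4
  'wcd' has length 3
  'equqwhrkq' has length 9
  'vmkhm' has length 5
  'we' has length 2
  'oaxuuvtj' has length 8
Lengths in increasing order: 2 < 3 < 4 < 5 < 6 < 8 < 9
Listing the words in that order gives the answer.
Final answer: ['we', 'wcd', 'zwlx', 'vmkhm', 'svctwy', 'oaxuuvtj', 'equqwhrkq']


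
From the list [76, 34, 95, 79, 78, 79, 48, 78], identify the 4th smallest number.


Sort ascending: [34, 48, 76, 78, 78, 79, 79, 95]
The 4th element (1-indexed) is at index 3.
Value = 78
Final answer: 78


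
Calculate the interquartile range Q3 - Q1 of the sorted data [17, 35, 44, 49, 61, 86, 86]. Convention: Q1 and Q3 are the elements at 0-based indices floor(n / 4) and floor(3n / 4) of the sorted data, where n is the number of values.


The data has n = 7 elements.
Q1 index = floor(7 / 4) = floor(1.75) = 1; Q3 index = floor(3 * 7 / 4) = floor(5.25) = 5
Q1 = element at index 1 = 35
Q3 = element at index 5 = 86
IQR = 86 - 35 = 51
Final answer: 51


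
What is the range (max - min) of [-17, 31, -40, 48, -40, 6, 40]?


Maximum value: 48
Minimum value: -40
Range = 48 - (-40) = 88
Final answer: 88


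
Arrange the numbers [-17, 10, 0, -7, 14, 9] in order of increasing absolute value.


Compute absolute values:
  |-17| = 17
  |10| = 10
  |0| = 0
  |-7| = 7
  |14| = 14
  |9| = 9
Absolute values in increasing order: 0 < 7 < 9 < 10 < 14 < 17
Listing the original numbers in that order gives the answer.
Final answer: [0, -7, 9, 10, 14, -17]


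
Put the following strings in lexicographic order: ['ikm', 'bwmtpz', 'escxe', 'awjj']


Compare strings character by character (the first differing letter decides):
  'awjj' < 'bwmtpz' since 'a' < 'b' at position 1
  'bwmtpz' < 'escxe' since 'b' < 'e' at position 1
  'escxe' < 'ikm' since 'e' < 'i' at position 1
Chaining these comparisons gives the alphabetical order.
Final answer: ['awjj', 'bwmtpz', 'escxe', 'ikm']


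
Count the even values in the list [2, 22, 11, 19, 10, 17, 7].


Check each element:
  2 is even
  22 is even
  11 is odd
  19 is odd
  10 is even
  17 is odd
  7 is odd
Evens: [2, 22, 10]
Count of evens = 3
Final answer: 3


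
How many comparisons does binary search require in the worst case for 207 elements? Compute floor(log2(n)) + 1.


Binary search halves the search space each step.
Maximum comparisons = floor(log2(207)) + 1
log2(207) = 7.6935
floor(log2(207)) = 7, so 7 + 1 = 8
Final answer: 8


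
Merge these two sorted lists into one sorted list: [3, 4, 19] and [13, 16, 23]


List A: [3, 4, 19]
List B: [13, 16, 23]
Repeatedly compare the front elements and take the smaller:
  3 vs 13 -> take 3
  4 vs 13 -> take 4
  19 vs 13 -> take 13
  19 vs 16 -> take 16
  19 vs 23 -> take 19
  A is exhausted; append the rest of B: [23]
Final answer: [3, 4, 13, 16, 19, 23]


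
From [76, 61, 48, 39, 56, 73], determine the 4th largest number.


Sort descending: [76, 73, 61, 56, 48, 39]
The 4th element (1-indexed) is at index 3.
Value = 56
Final answer: 56


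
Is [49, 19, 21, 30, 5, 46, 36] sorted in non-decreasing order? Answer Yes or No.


Check consecutive pairs:
  49 <= 19? False
  19 <= 21? True
  21 <= 30? True
  30 <= 5? False
  5 <= 46? True
  46 <= 36? False
3 consecutive pair(s) are out of order, so the list is not sorted.
Final answer: No


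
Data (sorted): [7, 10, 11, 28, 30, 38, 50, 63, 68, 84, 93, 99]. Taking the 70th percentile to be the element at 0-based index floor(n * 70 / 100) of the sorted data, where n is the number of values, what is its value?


The dataset has n = 12 elements.
Index = floor(12 * 70 / 100) = floor(840 / 100) = floor(8.4) = 8
Counting from index 0 in the sorted data, the element at index 8 is 68.
Final answer: 68


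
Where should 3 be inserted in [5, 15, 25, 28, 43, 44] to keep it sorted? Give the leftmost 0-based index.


List is sorted: [5, 15, 25, 28, 43, 44]
We need the leftmost position where 3 can be inserted, i.e. the first index whose element is >= 3 (or the end of the list if none is).
Binary search with low=0, high=6 (0-based indices):
  low=0, high=6, mid=3: a[3]=28 >= 3, so high = 3
  low=0, high=3, mid=1: a[1]=15 >= 3, so high = 1
  low=0, high=1, mid=0: a[0]=5 >= 3, so high = 0
Now low = high = 0, so the insertion index is 0.
Final answer: 0


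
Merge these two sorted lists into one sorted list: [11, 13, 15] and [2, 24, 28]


List A: [11, 13, 15]
List B: [2, 24, 28]
Repeatedly compare the front elements and take the smaller:
  11 vs 2 -> take 2
  11 vs 24 -> take 11
  13 vs 24 -> take 13
  15 vs 24 -> take 15
  A is exhausted; append the rest of B: [24, 28]
Final answer: [2, 11, 13, 15, 24, 28]


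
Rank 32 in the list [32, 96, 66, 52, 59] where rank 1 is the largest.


Sort descending: [96, 66, 59, 52, 32]
Find 32 in the sorted list.
32 is at position 5.
Final answer: 5


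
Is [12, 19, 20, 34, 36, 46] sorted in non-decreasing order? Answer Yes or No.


Check consecutive pairs:
  12 <= 19? True
  19 <= 20? True
  20 <= 34? True
  34 <= 36? True
  36 <= 46? True
Every consecutive pair is in order, so the list is non-decreasing.
Final answer: Yes


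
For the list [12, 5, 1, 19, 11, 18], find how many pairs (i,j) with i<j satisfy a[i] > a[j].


For each element, count the later elements that are smaller than it:
  12 (index 0): smaller elements after it = [5, 1, 11] -> 3
  5 (index 1): smaller elements after it = [1] -> 1
  1 (index 2): smaller elements after it = [] -> 0
  19 (index 3): smaller elements after it = [11, 18] -> 2
  11 (index 4): smaller elements after it = [] -> 0
Total inversions = 3 + 1 + 0 + 2 + 0 = 6
Final answer: 6


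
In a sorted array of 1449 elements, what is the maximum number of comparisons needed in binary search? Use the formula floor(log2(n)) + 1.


Binary search halves the search space each step.
Maximum comparisons = floor(log2(1449)) + 1
log2(1449) = 10.5008
floor(log2(1449)) = 10, so 10 + 1 = 11
Final answer: 11


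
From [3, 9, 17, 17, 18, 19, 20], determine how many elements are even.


Check each element:
  3 is odd
  9 is odd
  17 is odd
  17 is odd
  18 is even
  19 is odd
  20 is even
Evens: [18, 20]
Count of evens = 2
Final answer: 2


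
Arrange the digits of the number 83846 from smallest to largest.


The number 83846 has digits: 8, 3, 8, 4, 6
Sorted: 3, 4, 6, 8, 8
Joining the sorted digits gives the result.
Final answer: 34688


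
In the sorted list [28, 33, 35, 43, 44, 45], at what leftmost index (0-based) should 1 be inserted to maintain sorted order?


List is sorted: [28, 33, 35, 43, 44, 45]
We need the leftmost position where 1 can be inserted, i.e. the first index whose element is >= 1 (or the end of the list if none is).
Binary search with low=0, high=6 (0-based indices):
  low=0, high=6, mid=3: a[3]=43 >= 1, so high = 3
  low=0, high=3, mid=1: a[1]=33 >= 1, so high = 1
  low=0, high=1, mid=0: a[0]=28 >= 1, so high = 0
Now low = high = 0, so the insertion index is 0.
Final answer: 0


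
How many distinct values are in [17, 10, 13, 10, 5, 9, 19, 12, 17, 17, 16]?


List all unique values:
Distinct values: [5, 9, 10, 12, 13, 16, 17, 19]
Count = 8
Final answer: 8


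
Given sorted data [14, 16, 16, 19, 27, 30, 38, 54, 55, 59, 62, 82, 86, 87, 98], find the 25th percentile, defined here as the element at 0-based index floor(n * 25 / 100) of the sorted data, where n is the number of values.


The dataset has n = 15 elements.
Index = floor(15 * 25 / 100) = floor(375 / 100) = floor(3.75) = 3
Counting from index 0 in the sorted data, the element at index 3 is 19.
Final answer: 19


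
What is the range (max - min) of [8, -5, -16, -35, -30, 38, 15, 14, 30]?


Maximum value: 38
Minimum value: -35
Range = 38 - (-35) = 73
Final answer: 73


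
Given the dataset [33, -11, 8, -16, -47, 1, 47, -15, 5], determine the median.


First, sort the list: [-47, -16, -15, -11, 1, 5, 8, 33, 47]
The list has 9 elements (odd count).
The middle index is 4 (0-based), and the element there is 1.
Final answer: 1


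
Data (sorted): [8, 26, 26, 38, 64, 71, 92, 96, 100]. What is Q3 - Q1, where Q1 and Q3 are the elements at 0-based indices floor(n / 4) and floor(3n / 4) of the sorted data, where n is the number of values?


The data has n = 9 elements.
Q1 index = floor(9 / 4) = floor(2.25) = 2; Q3 index = floor(3 * 9 / 4) = floor(6.75) = 6
Q1 = element at index 2 = 26
Q3 = element at index 6 = 92
IQR = 92 - 26 = 66
Final answer: 66


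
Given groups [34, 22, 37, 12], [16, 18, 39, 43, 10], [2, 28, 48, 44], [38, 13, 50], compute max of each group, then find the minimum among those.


Find max of each group:
  Group 1: [34, 22, 37, 12] -> max = 37
  Group 2: [16, 18, 39, 43, 10] -> max = 43
  Group 3: [2, 28, 48, 44] -> max = 48
  Group 4: [38, 13, 50] -> max = 50
Maxes: [37, 43, 48, 50]
Minimum of maxes = 37
Final answer: 37


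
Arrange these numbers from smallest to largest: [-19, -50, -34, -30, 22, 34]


Original list: [-19, -50, -34, -30, 22, 34]
Repeatedly take the smallest remaining element:
  Remaining [-19, -50, -34, -30, 22, 34] -> smallest is -50
  Remaining [-19, -34, -30, 22, 34] -> smallest is -34
  Remaining [-19, -30, 22, 34] -> smallest is -30
  Remaining [-19, 22, 34] -> smallest is -19
  Remaining [22, 34] -> smallest is 22
  Remaining [34] -> smallest is 34
Collecting the picks in order gives the sorted list.
Final answer: [-50, -34, -30, -19, 22, 34]


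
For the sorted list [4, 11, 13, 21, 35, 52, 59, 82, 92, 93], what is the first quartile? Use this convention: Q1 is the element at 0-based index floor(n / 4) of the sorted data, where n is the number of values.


The list has n = 10 elements.
Q1 index = floor(10 / 4) = floor(2.5) = 2
Counting from index 0 in the sorted data, the element at index 2 is 13.
Final answer: 13


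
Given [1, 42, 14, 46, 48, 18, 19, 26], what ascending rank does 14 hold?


Sort ascending: [1, 14, 18, 19, 26, 42, 46, 48]
Find 14 in the sorted list.
14 is at position 2 (1-indexed).
Final answer: 2


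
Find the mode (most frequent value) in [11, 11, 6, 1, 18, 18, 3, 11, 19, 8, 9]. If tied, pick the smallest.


Count the frequency of each value:
  1 appears 1 time(s)
  3 appears 1 time(s)
  6 appears 1 time(s)
  8 appears 1 time(s)
  9 appears 1 time(s)
  11 appears 3 time(s)
  18 appears 2 time(s)
  19 appears 1 time(s)
Maximum frequency is 3.
Only 11 reaches that frequency, so it is the mode.
Final answer: 11


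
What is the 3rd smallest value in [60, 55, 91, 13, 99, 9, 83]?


Sort ascending: [9, 13, 55, 60, 83, 91, 99]
The 3rd element (1-indexed) is at index 2.
Value = 55
Final answer: 55


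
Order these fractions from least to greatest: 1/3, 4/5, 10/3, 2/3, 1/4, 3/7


Convert to decimal for comparison:
  1/3 = 0.3333
  4/5 = 0.8
  10/3 = 3.3333
  2/3 = 0.6667
  1/4 = 0.25
  3/7 = 0.4286
Decimals in increasing order: 0.25 < 0.3333 < 0.4286 < 0.6667 < 0.8 < 3.3333
Writing each back as its fraction gives the sorted order.
Final answer: 1/4, 1/3, 3/7, 2/3, 4/5, 10/3


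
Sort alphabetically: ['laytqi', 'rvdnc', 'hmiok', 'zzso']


Compare strings character by character (the first differing letter decides):
  'hmiok' < 'laytqi' since 'h' < 'l' at position 1
  'laytqi' < 'rvdnc' since 'l' < 'r' at position 1
  'rvdnc' < 'zzso' since 'r' < 'z' at position 1
Chaining these comparisons gives the alphabetical order.
Final answer: ['hmiok', 'laytqi', 'rvdnc', 'zzso']


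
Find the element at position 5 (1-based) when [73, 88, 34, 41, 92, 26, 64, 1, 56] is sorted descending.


Sort descending: [92, 88, 73, 64, 56, 41, 34, 26, 1]
The 5th element (1-indexed) is at index 4.
Value = 56
Final answer: 56


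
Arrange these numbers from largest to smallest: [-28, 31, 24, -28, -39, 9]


Original list: [-28, 31, 24, -28, -39, 9]
Repeatedly take the largest remaining element:
  Remaining [-28, 31, 24, -28, -39, 9] -> largest is 31
  Remaining [-28, 24, -28, -39, 9] -> largest is 24
  Remaining [-28, -28, -39, 9] -> largest is 9
  Remaining [-28, -28, -39] -> largest is -28
  Remaining [-28, -39] -> largest is -28
  Remaining [-39] -> largest is -39
Collecting the picks in order gives the descending list.
Final answer: [31, 24, 9, -28, -28, -39]


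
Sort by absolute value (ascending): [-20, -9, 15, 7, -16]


Compute absolute values:
  |-20| = 20
  |-9| = 9
  |15| = 15
  |7| = 7
  |-16| = 16
Absolute values in increasing order: 7 < 9 < 15 < 16 < 20
Listing the original numbers in that order gives the answer.
Final answer: [7, -9, 15, -16, -20]


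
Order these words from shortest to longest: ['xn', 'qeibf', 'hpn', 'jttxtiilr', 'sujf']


Compute lengths:
  'xn' has length 2
  'qeibf' has length 5
  'hpn' has length 3
  'jttxtiilr' has length 9
  'sujf' has length 4
Lengths in increasing order: 2 < 3 < 4 < 5 < 9
Listing the words in that order gives the answer.
Final answer: ['xn', 'hpn', 'sujf', 'qeibf', 'jttxtiilr']


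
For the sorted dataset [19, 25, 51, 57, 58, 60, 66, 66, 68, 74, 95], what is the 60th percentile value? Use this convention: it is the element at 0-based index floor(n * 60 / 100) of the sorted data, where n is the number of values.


The dataset has n = 11 elements.
Index = floor(11 * 60 / 100) = floor(660 / 100) = floor(6.6) = 6
Counting from index 0 in the sorted data, the element at index 6 is 66.
Final answer: 66


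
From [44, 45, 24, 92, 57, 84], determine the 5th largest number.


Sort descending: [92, 84, 57, 45, 44, 24]
The 5th element (1-indexed) is at index 4.
Value = 44
Final answer: 44


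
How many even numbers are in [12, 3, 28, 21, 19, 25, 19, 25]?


Check each element:
  12 is even
  3 is odd
  28 is even
  21 is odd
  19 is odd
  25 is odd
  19 is odd
  25 is odd
Evens: [12, 28]
Count of evens = 2
Final answer: 2


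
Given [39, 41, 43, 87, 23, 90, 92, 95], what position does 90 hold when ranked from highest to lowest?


Sort descending: [95, 92, 90, 87, 43, 41, 39, 23]
Find 90 in the sorted list.
90 is at position 3.
Final answer: 3


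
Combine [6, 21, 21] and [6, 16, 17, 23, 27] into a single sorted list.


List A: [6, 21, 21]
List B: [6, 16, 17, 23, 27]
Repeatedly compare the front elements and take the smaller:
  6 vs 6 -> take 6
  21 vs 6 -> take 6
  21 vs 16 -> take 16
  21 vs 17 -> take 17
  21 vs 23 -> take 21
  21 vs 23 -> take 21
  A is exhausted; append the rest of B: [23, 27]
Final answer: [6, 6, 16, 17, 21, 21, 23, 27]


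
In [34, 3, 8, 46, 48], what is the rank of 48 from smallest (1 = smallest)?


Sort ascending: [3, 8, 34, 46, 48]
Find 48 in the sorted list.
48 is at position 5 (1-indexed).
Final answer: 5


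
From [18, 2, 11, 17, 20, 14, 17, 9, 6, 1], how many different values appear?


List all unique values:
Distinct values: [1, 2, 6, 9, 11, 14, 17, 18, 20]
Count = 9
Final answer: 9


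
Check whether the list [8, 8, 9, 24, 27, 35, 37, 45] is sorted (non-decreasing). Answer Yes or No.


Check consecutive pairs:
  8 <= 8? True
  8 <= 9? True
  9 <= 24? True
  24 <= 27? True
  27 <= 35? True
  35 <= 37? True
  37 <= 45? True
Every consecutive pair is in order, so the list is non-decreasing.
Final answer: Yes


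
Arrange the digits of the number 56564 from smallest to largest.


The number 56564 has digits: 5, 6, 5, 6, 4
Sorted: 4, 5, 5, 6, 6
Joining the sorted digits gives the result.
Final answer: 45566


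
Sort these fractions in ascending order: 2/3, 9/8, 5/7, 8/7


Convert to decimal for comparison:
  2/3 = 0.6667
  9/8 = 1.125
  5/7 = 0.7143
  8/7 = 1.1429
Decimals in increasing order: 0.6667 < 0.7143 < 1.125 < 1.1429
Writing each back as its fraction gives the sorted order.
Final answer: 2/3, 5/7, 9/8, 8/7


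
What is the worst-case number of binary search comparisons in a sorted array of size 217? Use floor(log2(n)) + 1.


Binary search halves the search space each step.
Maximum comparisons = floor(log2(217)) + 1
log2(217) = 7.7616
floor(log2(217)) = 7, so 7 + 1 = 8
Final answer: 8


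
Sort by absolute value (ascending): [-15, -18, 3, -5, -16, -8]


Compute absolute values:
  |-15| = 15
  |-18| = 18
  |3| = 3
  |-5| = 5
  |-16| = 16
  |-8| = 8
Absolute values in increasing order: 3 < 5 < 8 < 15 < 16 < 18
Listing the original numbers in that order gives the answer.
Final answer: [3, -5, -8, -15, -16, -18]


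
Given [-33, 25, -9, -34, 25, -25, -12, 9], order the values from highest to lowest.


Original list: [-33, 25, -9, -34, 25, -25, -12, 9]
Repeatedly take the largest remaining element:
  Remaining [-33, 25, -9, -34, 25, -25, -12, 9] -> largest is 25
  Remaining [-33, -9, -34, 25, -25, -12, 9] -> largest is 25
  Remaining [-33, -9, -34, -25, -12, 9] -> largest is 9
  Remaining [-33, -9, -34, -25, -12] -> largest is -9
  Remaining [-33, -34, -25, -12] -> largest is -12
  Remaining [-33, -34, -25] -> largest is -25
  Remaining [-33, -34] -> largest is -33
  Remaining [-34] -> largest is -34
Collecting the picks in order gives the descending list.
Final answer: [25, 25, 9, -9, -12, -25, -33, -34]


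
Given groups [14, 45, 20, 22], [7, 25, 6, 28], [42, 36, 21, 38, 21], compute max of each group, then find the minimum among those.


Find max of each group:
  Group 1: [14, 45, 20, 22] -> max = 45
  Group 2: [7, 25, 6, 28] -> max = 28
  Group 3: [42, 36, 21, 38, 21] -> max = 42
Maxes: [45, 28, 42]
Minimum of maxes = 28
Final answer: 28


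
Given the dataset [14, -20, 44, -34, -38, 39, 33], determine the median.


First, sort the list: [-38, -34, -20, 14, 33, 39, 44]
The list has 7 elements (odd count).
The middle index is 3 (0-based), and the element there is 14.
Final answer: 14


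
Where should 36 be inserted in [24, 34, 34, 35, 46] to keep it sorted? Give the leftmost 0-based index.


List is sorted: [24, 34, 34, 35, 46]
We need the leftmost position where 36 can be inserted, i.e. the first index whose element is >= 36 (or the end of the list if none is).
Binary search with low=0, high=5 (0-based indices):
  low=0, high=5, mid=2: a[2]=34 < 36, so low = 3
  low=3, high=5, mid=4: a[4]=46 >= 36, so high = 4
  low=3, high=4, mid=3: a[3]=35 < 36, so low = 4
Now low = high = 4, so the insertion index is 4.
Final answer: 4


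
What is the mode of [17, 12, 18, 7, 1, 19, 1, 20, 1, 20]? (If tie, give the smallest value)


Count the frequency of each value:
  1 appears 3 time(s)
  7 appears 1 time(s)
  12 appears 1 time(s)
  17 appears 1 time(s)
  18 appears 1 time(s)
  19 appears 1 time(s)
  20 appears 2 time(s)
Maximum frequency is 3.
Only 1 reaches that frequency, so it is the mode.
Final answer: 1


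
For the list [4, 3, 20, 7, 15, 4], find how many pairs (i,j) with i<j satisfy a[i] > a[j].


For each element, count the later elements that are smaller than it:
  4 (index 0): smaller elements after it = [3] -> 1
  3 (index 1): smaller elements after it = [] -> 0
  20 (index 2): smaller elements after it = [7, 15, 4] -> 3
  7 (index 3): smaller elements after it = [4] -> 1
  15 (index 4): smaller elements after it = [4] -> 1
Total inversions = 1 + 0 + 3 + 1 + 1 = 6
Final answer: 6


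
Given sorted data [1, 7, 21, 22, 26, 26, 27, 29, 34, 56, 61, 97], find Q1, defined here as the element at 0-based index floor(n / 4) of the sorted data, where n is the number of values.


The list has n = 12 elements.
Q1 index = floor(12 / 4) = floor(3) = 3
Counting from index 0 in the sorted data, the element at index 3 is 22.
Final answer: 22


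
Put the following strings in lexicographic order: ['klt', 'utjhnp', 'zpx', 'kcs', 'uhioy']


Compare strings character by character (the first differing letter decides):
  'kcs' < 'klt' since 'c' < 'l' at position 2
  'klt' < 'uhioy' since 'k' < 'u' at position 1
  'uhioy' < 'utjhnp' since 'h' < 't' at position 2
  'utjhnp' < 'zpx' since 'u' < 'z' at position 1
Chaining these comparisons gives the alphabetical order.
Final answer: ['kcs', 'klt', 'uhioy', 'utjhnp', 'zpx']


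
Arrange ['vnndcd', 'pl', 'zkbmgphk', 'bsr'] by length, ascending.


Compute lengths:
  'vnndcd' has length 6
  'pl' has length 2
  'zkbmgphk' has length 8
  'bsr' has length 3
Lengths in increasing order: 2 < 3 < 6 < 8
Listing the words in that order gives the answer.
Final answer: ['pl', 'bsr', 'vnndcd', 'zkbmgphk']


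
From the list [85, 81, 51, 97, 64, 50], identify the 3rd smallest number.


Sort ascending: [50, 51, 64, 81, 85, 97]
The 3rd element (1-indexed) is at index 2.
Value = 64
Final answer: 64
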